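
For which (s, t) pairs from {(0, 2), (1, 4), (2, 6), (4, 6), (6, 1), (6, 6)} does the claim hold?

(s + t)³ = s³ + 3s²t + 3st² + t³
All pairs

Testing each pair:
(0, 2): LHS = 8, RHS = 8 → holds
(1, 4): LHS = 125, RHS = 125 → holds
(2, 6): LHS = 512, RHS = 512 → holds
(4, 6): LHS = 1000, RHS = 1000 → holds
(6, 1): LHS = 343, RHS = 343 → holds
(6, 6): LHS = 1728, RHS = 1728 → holds

Every pair satisfies the claim.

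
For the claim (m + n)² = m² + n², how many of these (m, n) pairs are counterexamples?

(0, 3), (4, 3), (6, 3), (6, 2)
3

Testing each pair:
(0, 3): LHS = 9, RHS = 9 → satisfies claim
(4, 3): LHS = 49, RHS = 25 → counterexample
(6, 3): LHS = 81, RHS = 45 → counterexample
(6, 2): LHS = 64, RHS = 40 → counterexample

That makes 3 counterexamples.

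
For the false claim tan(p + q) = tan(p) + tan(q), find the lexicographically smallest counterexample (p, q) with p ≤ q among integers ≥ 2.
Substituting (2, 2) into the claim:
LHS = tan(2 + 2) = tan(4) ≈ 1.158
RHS = tan(2) + tan(2) = 2·tan(2) ≈ -4.37

Since LHS ≠ RHS, this pair disproves the claim, and no lexicographically smaller pair (p ≤ q, integers ≥ 2) does.

For instance (2, 9) is also a counterexample (LHS = tan(11) ≈ -226, RHS = tan(2) + tan(9) ≈ -2.637), but it's lexicographically larger.

Answer: (p, q) = (2, 2)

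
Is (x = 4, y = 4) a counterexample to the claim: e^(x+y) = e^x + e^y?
Substituting x = 4, y = 4:
LHS = e^(4+4) = e^8 ≈ 2981
RHS = e^4 + e^4 = 2·e^4 ≈ 109.2

Since LHS ≠ RHS, this pair disproves the claim.

Answer: Yes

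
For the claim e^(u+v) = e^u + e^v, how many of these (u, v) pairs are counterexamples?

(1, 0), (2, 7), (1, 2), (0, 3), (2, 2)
Testing each pair:
(1, 0): LHS = e ≈ 2.718, RHS = 1 + e ≈ 3.718 → counterexample
(2, 7): LHS = e^9 ≈ 8103, RHS = e^2 + e^7 ≈ 1104 → counterexample
(1, 2): LHS = e^3 ≈ 20.09, RHS = e + e^2 ≈ 10.11 → counterexample
(0, 3): LHS = e^3 ≈ 20.09, RHS = 1 + e^3 ≈ 21.09 → counterexample
(2, 2): LHS = e^4 ≈ 54.6, RHS = 2·e^2 ≈ 14.78 → counterexample

That makes 5 counterexamples.

Answer: 5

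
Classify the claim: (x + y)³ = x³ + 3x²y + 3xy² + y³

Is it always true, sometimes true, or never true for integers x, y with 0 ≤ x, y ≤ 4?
Always true

The identity holds for every pair in the range. For instance at (x, y) = (0, 1): both sides equal 1.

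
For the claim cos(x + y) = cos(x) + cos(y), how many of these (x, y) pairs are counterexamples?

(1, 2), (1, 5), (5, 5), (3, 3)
4

Testing each pair:
(1, 2): LHS = cos(3) ≈ -0.99, RHS = cos(2) + cos(1) ≈ 0.1242 → counterexample
(1, 5): LHS = cos(6) ≈ 0.9602, RHS = cos(5) + cos(1) ≈ 0.824 → counterexample
(5, 5): LHS = cos(10) ≈ -0.8391, RHS = 2·cos(5) ≈ 0.5673 → counterexample
(3, 3): LHS = cos(6) ≈ 0.9602, RHS = 2·cos(3) ≈ -1.98 → counterexample

That makes 4 counterexamples.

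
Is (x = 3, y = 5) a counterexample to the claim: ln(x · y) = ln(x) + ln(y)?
Substituting x = 3, y = 5:
LHS = ln(3 · 5) = ln(15) ≈ 2.708
RHS = ln(3) + ln(5) ≈ 2.708

The sides agree, so this pair does not disprove the claim.

Answer: No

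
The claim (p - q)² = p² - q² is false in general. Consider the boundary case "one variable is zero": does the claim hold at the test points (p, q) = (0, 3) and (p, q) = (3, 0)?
Only at (3, 0)

At (0, 3): LHS = 9 ≠ RHS = -9
At (3, 0): LHS = 9, RHS = 9 → equal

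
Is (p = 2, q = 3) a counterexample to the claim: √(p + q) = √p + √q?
Yes

Substituting p = 2, q = 3:
LHS = √(2 + 3) = √(5) ≈ 2.236
RHS = √2 + √3 = √(2) + √(3) ≈ 3.146

Since LHS ≠ RHS, this pair disproves the claim.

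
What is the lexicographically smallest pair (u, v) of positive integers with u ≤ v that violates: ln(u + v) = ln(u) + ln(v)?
(u, v) = (1, 1)

Substituting (1, 1) into the claim:
LHS = ln(1 + 1) = ln(2) ≈ 0.6931
RHS = ln(1) + ln(1) = 0

Since LHS ≠ RHS, this pair disproves the claim, and no lexicographically smaller pair (u ≤ v, positive integers) does.

For instance (1, 8) is also a counterexample (LHS = ln(9) ≈ 2.197, RHS = ln(8) ≈ 2.079), but it's lexicographically larger.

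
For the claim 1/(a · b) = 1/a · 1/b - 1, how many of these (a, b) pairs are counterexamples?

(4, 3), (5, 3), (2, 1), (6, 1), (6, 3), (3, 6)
6

Testing each pair:
(4, 3): LHS = 1/12, RHS = -11/12 → counterexample
(5, 3): LHS = 1/15, RHS = -14/15 → counterexample
(2, 1): LHS = 1/2, RHS = -1/2 → counterexample
(6, 1): LHS = 1/6, RHS = -5/6 → counterexample
(6, 3): LHS = 1/18, RHS = -17/18 → counterexample
(3, 6): LHS = 1/18, RHS = -17/18 → counterexample

That makes 6 counterexamples.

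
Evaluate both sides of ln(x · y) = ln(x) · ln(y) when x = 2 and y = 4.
LHS = ln(2 · 4) = ln(8) ≈ 2.079
RHS = ln(2) · ln(4) ≈ 0.9609

LHS ≠ RHS (they differ by about 1.119), so the equation does not hold here.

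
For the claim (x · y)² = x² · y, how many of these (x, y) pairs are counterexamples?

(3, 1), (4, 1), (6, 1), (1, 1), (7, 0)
Testing each pair:
(3, 1): LHS = 9, RHS = 9 → satisfies claim
(4, 1): LHS = 16, RHS = 16 → satisfies claim
(6, 1): LHS = 36, RHS = 36 → satisfies claim
(1, 1): LHS = 1, RHS = 1 → satisfies claim
(7, 0): LHS = 0, RHS = 0 → satisfies claim

That makes 0 counterexamples.

Answer: 0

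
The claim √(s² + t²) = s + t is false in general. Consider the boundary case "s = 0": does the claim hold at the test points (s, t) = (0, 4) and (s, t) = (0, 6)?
At (0, 4): LHS = 4, RHS = 4 → equal
At (0, 6): LHS = 6, RHS = 6 → equal

So the claim does hold at both of these boundary points, even though it is not an identity.

Answer: Yes, holds at both test points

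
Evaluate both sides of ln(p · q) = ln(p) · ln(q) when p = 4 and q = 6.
LHS = ln(4 · 6) = ln(24) ≈ 3.178
RHS = ln(4) · ln(6) ≈ 2.484

LHS ≠ RHS (they differ by about 0.6941), so the equation does not hold here.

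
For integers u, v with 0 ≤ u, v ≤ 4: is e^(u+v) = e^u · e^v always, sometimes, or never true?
Always true

The identity holds for every pair in the range. For instance at (u, v) = (4, 4): both sides equal e^8 ≈ 2981.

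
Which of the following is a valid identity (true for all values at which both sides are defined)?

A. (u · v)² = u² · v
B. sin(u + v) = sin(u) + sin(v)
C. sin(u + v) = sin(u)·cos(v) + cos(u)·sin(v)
A: fails at (4, 6) — LHS = 576, RHS = 96.
B: fails at (1, 3) — LHS = sin(4) ≈ -0.7568, RHS = sin(3) + sin(1) ≈ 0.9826.
C: holds — e.g. at (1, 1), both sides equal sin(2) ≈ 0.9093.

Answer: C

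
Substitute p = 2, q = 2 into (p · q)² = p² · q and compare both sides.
LHS = (2 · 2)² = 16
RHS = 2² · 2 = 8

LHS ≠ RHS, so the equation does not hold here.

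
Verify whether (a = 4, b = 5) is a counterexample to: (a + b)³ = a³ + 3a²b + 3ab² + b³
Substituting a = 4, b = 5:
LHS = (4 + 5)³ = 729
RHS = 4³ + 3·4²·5 + 3·4·5² + 5³ = 729

The sides agree, so this pair does not disprove the claim.

Answer: No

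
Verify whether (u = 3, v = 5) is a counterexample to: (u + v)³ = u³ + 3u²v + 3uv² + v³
No

Substituting u = 3, v = 5:
LHS = (3 + 5)³ = 512
RHS = 3³ + 3·3²·5 + 3·3·5² + 5³ = 512

The sides agree, so this pair does not disprove the claim.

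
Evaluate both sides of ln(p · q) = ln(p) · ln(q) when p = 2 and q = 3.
LHS = ln(2 · 3) = ln(6) ≈ 1.792
RHS = ln(2) · ln(3) ≈ 0.7615

LHS ≠ RHS (they differ by about 1.03), so the equation does not hold here.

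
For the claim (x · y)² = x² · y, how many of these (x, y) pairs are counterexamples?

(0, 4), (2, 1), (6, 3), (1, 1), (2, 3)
2

Testing each pair:
(0, 4): LHS = 0, RHS = 0 → satisfies claim
(2, 1): LHS = 4, RHS = 4 → satisfies claim
(6, 3): LHS = 324, RHS = 108 → counterexample
(1, 1): LHS = 1, RHS = 1 → satisfies claim
(2, 3): LHS = 36, RHS = 12 → counterexample

That makes 2 counterexamples.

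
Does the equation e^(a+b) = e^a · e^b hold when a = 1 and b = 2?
Holds

Substituting a = 1, b = 2:

LHS = e^(1+2) = e^3 ≈ 20.09
RHS = e^1 · e^2 = e^3 ≈ 20.09

LHS = RHS, so the equation holds at this point.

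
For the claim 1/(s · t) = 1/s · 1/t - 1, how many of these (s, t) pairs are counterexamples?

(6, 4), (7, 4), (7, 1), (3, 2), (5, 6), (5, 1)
6

Testing each pair:
(6, 4): LHS = 1/24, RHS = -23/24 → counterexample
(7, 4): LHS = 1/28, RHS = -27/28 → counterexample
(7, 1): LHS = 1/7, RHS = -6/7 → counterexample
(3, 2): LHS = 1/6, RHS = -5/6 → counterexample
(5, 6): LHS = 1/30, RHS = -29/30 → counterexample
(5, 1): LHS = 1/5, RHS = -4/5 → counterexample

That makes 6 counterexamples.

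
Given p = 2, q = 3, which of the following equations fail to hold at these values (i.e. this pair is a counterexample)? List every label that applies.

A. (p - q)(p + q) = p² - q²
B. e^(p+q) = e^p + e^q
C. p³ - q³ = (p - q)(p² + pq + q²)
Evaluating each claim at the given values:
A. LHS = -5, RHS = -5 → holds here (LHS = RHS)
B. LHS = e^5 ≈ 148.4, RHS = e^2 + e^3 ≈ 27.47 → fails here (LHS ≠ RHS)
C. LHS = -19, RHS = -19 → holds here (LHS = RHS)

Answer: B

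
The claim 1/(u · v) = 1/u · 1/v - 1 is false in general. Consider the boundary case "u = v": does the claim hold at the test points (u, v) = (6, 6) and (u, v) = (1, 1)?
No, fails at both test points

At (6, 6): LHS = 1/36 ≠ RHS = -35/36
At (1, 1): LHS = 1 ≠ RHS = 0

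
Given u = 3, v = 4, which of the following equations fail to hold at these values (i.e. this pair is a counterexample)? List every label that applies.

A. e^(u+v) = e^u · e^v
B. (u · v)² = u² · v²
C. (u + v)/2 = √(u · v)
C

Evaluating each claim at the given values:
A. LHS = e^7 ≈ 1097, RHS = e^7 ≈ 1097 → holds here (LHS = RHS)
B. LHS = 144, RHS = 144 → holds here (LHS = RHS)
C. LHS = 7/2, RHS = 2·√(3) ≈ 3.464 → fails here (LHS ≠ RHS)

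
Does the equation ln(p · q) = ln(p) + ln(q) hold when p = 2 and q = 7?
Holds

Substituting p = 2, q = 7:

LHS = ln(2 · 7) = ln(14) ≈ 2.639
RHS = ln(2) + ln(7) ≈ 2.639

LHS = RHS, so the equation holds at this point.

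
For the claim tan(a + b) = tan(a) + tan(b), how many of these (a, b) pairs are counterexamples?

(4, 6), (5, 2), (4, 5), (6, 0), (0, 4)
3

Testing each pair:
(4, 6): LHS = tan(10) ≈ 0.6484, RHS = tan(6) + tan(4) ≈ 0.8668 → counterexample
(5, 2): LHS = tan(7) ≈ 0.8714, RHS = tan(5) + tan(2) ≈ -5.566 → counterexample
(4, 5): LHS = tan(9) ≈ -0.4523, RHS = tan(5) + tan(4) ≈ -2.223 → counterexample
(6, 0): LHS = tan(6) ≈ -0.291, RHS = tan(6) ≈ -0.291 → satisfies claim
(0, 4): LHS = tan(4) ≈ 1.158, RHS = tan(4) ≈ 1.158 → satisfies claim

That makes 3 counterexamples.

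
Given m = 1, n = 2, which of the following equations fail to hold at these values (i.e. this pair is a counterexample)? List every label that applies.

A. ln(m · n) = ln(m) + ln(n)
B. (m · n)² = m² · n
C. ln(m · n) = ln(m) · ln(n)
B, C

Evaluating each claim at the given values:
A. LHS = ln(2) ≈ 0.6931, RHS = ln(2) ≈ 0.6931 → holds here (LHS = RHS)
B. LHS = 4, RHS = 2 → fails here (LHS ≠ RHS)
C. LHS = ln(2) ≈ 0.6931, RHS = 0 → fails here (LHS ≠ RHS)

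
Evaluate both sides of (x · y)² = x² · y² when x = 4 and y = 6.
LHS = (4 · 6)² = 576
RHS = 4² · 6² = 576

LHS = RHS: the two sides agree.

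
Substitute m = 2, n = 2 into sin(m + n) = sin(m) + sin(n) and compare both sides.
LHS = sin(2 + 2) = sin(4) ≈ -0.7568
RHS = sin(2) + sin(2) = 2·sin(2) ≈ 1.819

LHS ≠ RHS (they differ by about 2.575), so the equation does not hold here.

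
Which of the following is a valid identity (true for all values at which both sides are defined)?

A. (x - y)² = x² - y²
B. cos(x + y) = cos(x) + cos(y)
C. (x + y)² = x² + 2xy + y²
A: fails at (5, 8) — LHS = 9, RHS = -39.
B: fails at (2, 4) — LHS = cos(6) ≈ 0.9602, RHS = cos(4) + cos(2) ≈ -1.07.
C: holds — e.g. at (3, 4), both sides equal 49.

Answer: C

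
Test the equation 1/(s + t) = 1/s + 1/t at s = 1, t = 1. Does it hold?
Substituting s = 1, t = 1:

LHS = 1/(1 + 1) = 1/2
RHS = 1/1 + 1/1 = 2

LHS ≠ RHS, so the equation does not hold at this point.

Answer: Fails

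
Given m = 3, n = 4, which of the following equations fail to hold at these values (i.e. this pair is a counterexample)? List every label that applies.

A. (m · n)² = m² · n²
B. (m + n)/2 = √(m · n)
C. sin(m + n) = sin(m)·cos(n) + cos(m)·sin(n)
Evaluating each claim at the given values:
A. LHS = 144, RHS = 144 → holds here (LHS = RHS)
B. LHS = 7/2, RHS = 2·√(3) ≈ 3.464 → fails here (LHS ≠ RHS)
C. LHS = sin(7) ≈ 0.657, RHS = sin(3)·cos(4) + sin(4)·cos(3) ≈ 0.657 → holds here (LHS = RHS)

Answer: B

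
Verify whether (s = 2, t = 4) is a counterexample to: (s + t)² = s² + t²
Yes

Substituting s = 2, t = 4:
LHS = (2 + 4)² = 36
RHS = 2² + 4² = 20

Since LHS ≠ RHS, this pair disproves the claim.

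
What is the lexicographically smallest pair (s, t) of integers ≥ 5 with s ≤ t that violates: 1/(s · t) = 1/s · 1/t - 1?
Substituting (5, 5) into the claim:
LHS = 1/(5 · 5) = 1/25
RHS = 1/5 · 1/5 - 1 = -24/25

Since LHS ≠ RHS, this pair disproves the claim, and no lexicographically smaller pair (s ≤ t, integers ≥ 5) does.

For instance (7, 12) is also a counterexample (LHS = 1/84, RHS = -83/84), but it's lexicographically larger.

Answer: (s, t) = (5, 5)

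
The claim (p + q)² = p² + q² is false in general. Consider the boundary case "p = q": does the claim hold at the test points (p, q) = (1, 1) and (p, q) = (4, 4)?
At (1, 1): LHS = 4 ≠ RHS = 2
At (4, 4): LHS = 64 ≠ RHS = 32

Answer: No, fails at both test points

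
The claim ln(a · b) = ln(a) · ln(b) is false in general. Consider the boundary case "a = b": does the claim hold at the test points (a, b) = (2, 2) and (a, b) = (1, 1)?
At (2, 2): LHS = ln(4) ≈ 1.386 ≠ RHS = ln(2)² ≈ 0.4805
At (1, 1): LHS = 0, RHS = 0 → equal

Answer: Only at (1, 1)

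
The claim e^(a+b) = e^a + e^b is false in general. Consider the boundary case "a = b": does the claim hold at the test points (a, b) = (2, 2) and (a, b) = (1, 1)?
At (2, 2): LHS = e^4 ≈ 54.6 ≠ RHS = 2·e^2 ≈ 14.78
At (1, 1): LHS = e^2 ≈ 7.389 ≠ RHS = 2·e ≈ 5.437

Answer: No, fails at both test points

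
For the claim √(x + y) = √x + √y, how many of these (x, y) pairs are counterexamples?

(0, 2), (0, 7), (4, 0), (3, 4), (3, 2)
2

Testing each pair:
(0, 2): LHS = √(2) ≈ 1.414, RHS = √(2) ≈ 1.414 → satisfies claim
(0, 7): LHS = √(7) ≈ 2.646, RHS = √(7) ≈ 2.646 → satisfies claim
(4, 0): LHS = 2, RHS = 2 → satisfies claim
(3, 4): LHS = √(7) ≈ 2.646, RHS = √(3) + 2 ≈ 3.732 → counterexample
(3, 2): LHS = √(5) ≈ 2.236, RHS = √(2) + √(3) ≈ 3.146 → counterexample

That makes 2 counterexamples.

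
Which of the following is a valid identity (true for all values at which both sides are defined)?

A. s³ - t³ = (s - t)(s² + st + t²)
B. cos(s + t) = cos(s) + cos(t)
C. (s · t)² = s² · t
A: holds — e.g. at (1, 4), both sides equal -63.
B: fails at (5, 8) — LHS = cos(13) ≈ 0.9074, RHS = cos(8) + cos(5) ≈ 0.1382.
C: fails at (1, 2) — LHS = 4, RHS = 2.

Answer: A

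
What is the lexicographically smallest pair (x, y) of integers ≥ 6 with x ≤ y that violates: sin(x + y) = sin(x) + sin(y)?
(x, y) = (6, 6)

Substituting (6, 6) into the claim:
LHS = sin(6 + 6) = sin(12) ≈ -0.5366
RHS = sin(6) + sin(6) = 2·sin(6) ≈ -0.5588

Since LHS ≠ RHS, this pair disproves the claim, and no lexicographically smaller pair (x ≤ y, integers ≥ 6) does.

For instance (6, 12) is also a counterexample (LHS = sin(18) ≈ -0.751, RHS = sin(12) + sin(6) ≈ -0.816), but it's lexicographically larger.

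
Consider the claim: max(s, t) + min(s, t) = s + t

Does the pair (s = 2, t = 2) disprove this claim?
No

Substituting s = 2, t = 2:
LHS = max(2, 2) + min(2, 2) = 4
RHS = 2 + 2 = 4

The sides agree, so this pair does not disprove the claim.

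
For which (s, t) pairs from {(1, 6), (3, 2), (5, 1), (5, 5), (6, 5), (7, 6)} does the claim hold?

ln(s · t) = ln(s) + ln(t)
Testing each pair:
(1, 6): LHS = ln(6) ≈ 1.792, RHS = ln(6) ≈ 1.792 → holds
(3, 2): LHS = ln(6) ≈ 1.792, RHS = ln(2) + ln(3) ≈ 1.792 → holds
(5, 1): LHS = ln(5) ≈ 1.609, RHS = ln(5) ≈ 1.609 → holds
(5, 5): LHS = ln(25) ≈ 3.219, RHS = 2·ln(5) ≈ 3.219 → holds
(6, 5): LHS = ln(30) ≈ 3.401, RHS = ln(5) + ln(6) ≈ 3.401 → holds
(7, 6): LHS = ln(42) ≈ 3.738, RHS = ln(6) + ln(7) ≈ 3.738 → holds

Every pair satisfies the claim.

Answer: All pairs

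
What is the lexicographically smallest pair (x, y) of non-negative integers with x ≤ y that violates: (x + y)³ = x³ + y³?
Substituting (1, 1) into the claim:
LHS = (1 + 1)³ = 8
RHS = 1³ + 1³ = 2

Since LHS ≠ RHS, this pair disproves the claim, and no lexicographically smaller pair (x ≤ y, non-negative integers) does.

For instance (3, 6) is also a counterexample (LHS = 729, RHS = 243), but it's lexicographically larger.

Answer: (x, y) = (1, 1)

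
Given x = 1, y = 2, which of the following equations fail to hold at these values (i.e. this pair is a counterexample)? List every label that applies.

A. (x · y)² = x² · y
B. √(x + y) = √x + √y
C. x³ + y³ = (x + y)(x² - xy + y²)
Evaluating each claim at the given values:
A. LHS = 4, RHS = 2 → fails here (LHS ≠ RHS)
B. LHS = √(3) ≈ 1.732, RHS = 1 + √(2) ≈ 2.414 → fails here (LHS ≠ RHS)
C. LHS = 9, RHS = 9 → holds here (LHS = RHS)

Answer: A, B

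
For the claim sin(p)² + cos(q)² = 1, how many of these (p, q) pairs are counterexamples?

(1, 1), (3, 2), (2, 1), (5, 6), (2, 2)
3

Testing each pair:
(1, 1): LHS = cos(1)² + sin(1)² = 1, RHS = 1 → satisfies claim
(3, 2): LHS = sin(3)² + cos(2)² ≈ 0.1931, RHS = 1 → counterexample
(2, 1): LHS = cos(1)² + sin(2)² ≈ 1.119, RHS = 1 → counterexample
(5, 6): LHS = sin(5)² + cos(6)² ≈ 1.841, RHS = 1 → counterexample
(2, 2): LHS = cos(2)² + sin(2)² = 1, RHS = 1 → satisfies claim

That makes 3 counterexamples.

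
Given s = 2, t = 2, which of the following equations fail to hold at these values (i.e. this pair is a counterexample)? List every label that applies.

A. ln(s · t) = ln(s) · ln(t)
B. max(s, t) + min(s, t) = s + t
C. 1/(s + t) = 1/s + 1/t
Evaluating each claim at the given values:
A. LHS = ln(4) ≈ 1.386, RHS = ln(2)² ≈ 0.4805 → fails here (LHS ≠ RHS)
B. LHS = 4, RHS = 4 → holds here (LHS = RHS)
C. LHS = 1/4, RHS = 1 → fails here (LHS ≠ RHS)

Answer: A, C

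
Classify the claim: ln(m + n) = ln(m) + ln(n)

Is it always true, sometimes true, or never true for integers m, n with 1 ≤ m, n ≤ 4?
Sometimes true

It holds at (m, n) = (2, 2) (both sides equal ln(4) ≈ 1.386), but fails at (m, n) = (2, 1) (LHS = ln(3) ≈ 1.099, RHS = ln(2) ≈ 0.6931).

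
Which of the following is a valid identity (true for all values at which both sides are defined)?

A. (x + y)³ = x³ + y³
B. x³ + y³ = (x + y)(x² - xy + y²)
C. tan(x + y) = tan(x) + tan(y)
A: fails at (5, 5) — LHS = 1000, RHS = 250.
B: holds — e.g. at (2, 5), both sides equal 133.
C: fails at (6, 7) — LHS = tan(13) ≈ 0.463, RHS = tan(6) + tan(7) ≈ 0.5804.

Answer: B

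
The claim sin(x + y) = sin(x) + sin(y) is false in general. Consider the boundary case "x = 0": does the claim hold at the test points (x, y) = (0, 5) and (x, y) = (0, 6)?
At (0, 5): LHS = sin(5) ≈ -0.9589, RHS = sin(5) ≈ -0.9589 → equal
At (0, 6): LHS = sin(6) ≈ -0.2794, RHS = sin(6) ≈ -0.2794 → equal

So the claim does hold at both of these boundary points, even though it is not an identity.

Answer: Yes, holds at both test points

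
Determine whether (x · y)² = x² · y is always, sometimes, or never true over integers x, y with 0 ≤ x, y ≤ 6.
It holds at (x, y) = (0, 1) (both sides equal 0), but fails at (x, y) = (5, 2) (LHS = 100, RHS = 50).

Answer: Sometimes true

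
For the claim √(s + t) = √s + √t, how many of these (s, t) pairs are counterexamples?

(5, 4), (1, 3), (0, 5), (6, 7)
3

Testing each pair:
(5, 4): LHS = 3, RHS = 2 + √(5) ≈ 4.236 → counterexample
(1, 3): LHS = 2, RHS = 1 + √(3) ≈ 2.732 → counterexample
(0, 5): LHS = √(5) ≈ 2.236, RHS = √(5) ≈ 2.236 → satisfies claim
(6, 7): LHS = √(13) ≈ 3.606, RHS = √(6) + √(7) ≈ 5.095 → counterexample

That makes 3 counterexamples.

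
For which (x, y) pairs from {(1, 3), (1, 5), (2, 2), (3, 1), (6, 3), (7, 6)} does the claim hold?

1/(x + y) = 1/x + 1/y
Testing each pair:
(1, 3): LHS = 1/4, RHS = 4/3 → fails
(1, 5): LHS = 1/6, RHS = 6/5 → fails
(2, 2): LHS = 1/4, RHS = 1 → fails
(3, 1): LHS = 1/4, RHS = 4/3 → fails
(6, 3): LHS = 1/9, RHS = 1/2 → fails
(7, 6): LHS = 1/13, RHS = 13/42 → fails

No pair satisfies the claim.

Answer: None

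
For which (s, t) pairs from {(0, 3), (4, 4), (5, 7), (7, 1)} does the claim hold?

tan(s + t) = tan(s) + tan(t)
(0, 3)

Testing each pair:
(0, 3): LHS = tan(3) ≈ -0.1425, RHS = tan(3) ≈ -0.1425 → holds
(4, 4): LHS = tan(8) ≈ -6.8, RHS = 2·tan(4) ≈ 2.316 → fails
(5, 7): LHS = tan(12) ≈ -0.6359, RHS = tan(5) + tan(7) ≈ -2.509 → fails
(7, 1): LHS = tan(8) ≈ -6.8, RHS = tan(7) + tan(1) ≈ 2.429 → fails

1 of 4 pairs satisfies the claim.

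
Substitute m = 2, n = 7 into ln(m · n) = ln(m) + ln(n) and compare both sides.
LHS = ln(2 · 7) = ln(14) ≈ 2.639
RHS = ln(2) + ln(7) ≈ 2.639

LHS = RHS: the two sides agree.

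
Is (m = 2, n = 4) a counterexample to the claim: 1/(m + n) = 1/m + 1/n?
Substituting m = 2, n = 4:
LHS = 1/(2 + 4) = 1/6
RHS = 1/2 + 1/4 = 3/4

Since LHS ≠ RHS, this pair disproves the claim.

Answer: Yes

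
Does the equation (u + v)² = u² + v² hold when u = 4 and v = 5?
Substituting u = 4, v = 5:

LHS = (4 + 5)² = 81
RHS = 4² + 5² = 41

LHS ≠ RHS, so the equation does not hold at this point.

Answer: Fails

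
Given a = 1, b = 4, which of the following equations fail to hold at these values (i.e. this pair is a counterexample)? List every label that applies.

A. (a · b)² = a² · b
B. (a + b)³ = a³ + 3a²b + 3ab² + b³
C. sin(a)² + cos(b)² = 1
A, C

Evaluating each claim at the given values:
A. LHS = 16, RHS = 4 → fails here (LHS ≠ RHS)
B. LHS = 125, RHS = 125 → holds here (LHS = RHS)
C. LHS = cos(4)² + sin(1)² ≈ 1.135, RHS = 1 → fails here (LHS ≠ RHS)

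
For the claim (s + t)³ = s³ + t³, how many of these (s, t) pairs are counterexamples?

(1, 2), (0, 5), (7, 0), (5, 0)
Testing each pair:
(1, 2): LHS = 27, RHS = 9 → counterexample
(0, 5): LHS = 125, RHS = 125 → satisfies claim
(7, 0): LHS = 343, RHS = 343 → satisfies claim
(5, 0): LHS = 125, RHS = 125 → satisfies claim

That makes 1 counterexample.

Answer: 1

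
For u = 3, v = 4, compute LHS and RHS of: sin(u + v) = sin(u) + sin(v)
LHS = sin(3 + 4) = sin(7) ≈ 0.657
RHS = sin(3) + sin(4) ≈ -0.6157

LHS ≠ RHS (they differ by about 1.273), so the equation does not hold here.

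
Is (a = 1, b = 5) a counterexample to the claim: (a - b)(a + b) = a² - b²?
Substituting a = 1, b = 5:
LHS = (1 - 5)(1 + 5) = -24
RHS = 1² - 5² = -24

The sides agree, so this pair does not disprove the claim.

Answer: No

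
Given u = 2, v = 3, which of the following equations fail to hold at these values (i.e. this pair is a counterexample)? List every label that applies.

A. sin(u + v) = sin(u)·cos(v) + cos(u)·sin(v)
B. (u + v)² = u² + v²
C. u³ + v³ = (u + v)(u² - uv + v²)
Evaluating each claim at the given values:
A. LHS = sin(5) ≈ -0.9589, RHS = sin(2)·cos(3) + sin(3)·cos(2) ≈ -0.9589 → holds here (LHS = RHS)
B. LHS = 25, RHS = 13 → fails here (LHS ≠ RHS)
C. LHS = 35, RHS = 35 → holds here (LHS = RHS)

Answer: B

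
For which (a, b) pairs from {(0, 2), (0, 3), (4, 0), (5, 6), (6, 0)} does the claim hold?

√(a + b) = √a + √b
(0, 2), (0, 3), (4, 0), (6, 0)

Testing each pair:
(0, 2): LHS = √(2) ≈ 1.414, RHS = √(2) ≈ 1.414 → holds
(0, 3): LHS = √(3) ≈ 1.732, RHS = √(3) ≈ 1.732 → holds
(4, 0): LHS = 2, RHS = 2 → holds
(5, 6): LHS = √(11) ≈ 3.317, RHS = √(5) + √(6) ≈ 4.686 → fails
(6, 0): LHS = √(6) ≈ 2.449, RHS = √(6) ≈ 2.449 → holds

4 of 5 pairs satisfy the claim.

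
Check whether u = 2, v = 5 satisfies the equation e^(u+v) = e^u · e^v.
Substituting u = 2, v = 5:

LHS = e^(2+5) = e^7 ≈ 1097
RHS = e^2 · e^5 = e^7 ≈ 1097

LHS = RHS, so the equation holds at this point.

Answer: Holds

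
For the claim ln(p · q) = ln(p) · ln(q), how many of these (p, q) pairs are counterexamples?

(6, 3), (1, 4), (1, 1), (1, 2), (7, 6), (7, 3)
5

Testing each pair:
(6, 3): LHS = ln(18) ≈ 2.89, RHS = ln(3)·ln(6) ≈ 1.968 → counterexample
(1, 4): LHS = ln(4) ≈ 1.386, RHS = 0 → counterexample
(1, 1): LHS = 0, RHS = 0 → satisfies claim
(1, 2): LHS = ln(2) ≈ 0.6931, RHS = 0 → counterexample
(7, 6): LHS = ln(42) ≈ 3.738, RHS = ln(6)·ln(7) ≈ 3.487 → counterexample
(7, 3): LHS = ln(21) ≈ 3.045, RHS = ln(3)·ln(7) ≈ 2.138 → counterexample

That makes 5 counterexamples.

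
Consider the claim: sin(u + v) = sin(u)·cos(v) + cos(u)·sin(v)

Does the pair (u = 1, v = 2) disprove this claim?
No

Substituting u = 1, v = 2:
LHS = sin(1 + 2) = sin(3) ≈ 0.1411
RHS = sin(1)·cos(2) + cos(1)·sin(2) = sin(1)·cos(2) + sin(2)·cos(1) ≈ 0.1411

The sides agree, so this pair does not disprove the claim.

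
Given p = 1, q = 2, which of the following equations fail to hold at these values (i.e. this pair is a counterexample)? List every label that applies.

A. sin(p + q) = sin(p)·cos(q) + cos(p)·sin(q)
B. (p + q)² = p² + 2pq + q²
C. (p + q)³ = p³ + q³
C

Evaluating each claim at the given values:
A. LHS = sin(3) ≈ 0.1411, RHS = sin(1)·cos(2) + sin(2)·cos(1) ≈ 0.1411 → holds here (LHS = RHS)
B. LHS = 9, RHS = 9 → holds here (LHS = RHS)
C. LHS = 27, RHS = 9 → fails here (LHS ≠ RHS)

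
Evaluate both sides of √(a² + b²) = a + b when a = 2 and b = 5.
LHS = √(2² + 5²) = √(29) ≈ 5.385
RHS = 2 + 5 = 7

LHS ≠ RHS (they differ by about 1.615), so the equation does not hold here.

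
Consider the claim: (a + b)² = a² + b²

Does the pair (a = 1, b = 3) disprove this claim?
Substituting a = 1, b = 3:
LHS = (1 + 3)² = 16
RHS = 1² + 3² = 10

Since LHS ≠ RHS, this pair disproves the claim.

Answer: Yes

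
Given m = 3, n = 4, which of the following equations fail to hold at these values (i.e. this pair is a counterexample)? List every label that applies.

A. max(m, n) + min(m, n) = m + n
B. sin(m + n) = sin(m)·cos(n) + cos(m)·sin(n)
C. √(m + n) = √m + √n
Evaluating each claim at the given values:
A. LHS = 7, RHS = 7 → holds here (LHS = RHS)
B. LHS = sin(7) ≈ 0.657, RHS = sin(3)·cos(4) + sin(4)·cos(3) ≈ 0.657 → holds here (LHS = RHS)
C. LHS = √(7) ≈ 2.646, RHS = √(3) + 2 ≈ 3.732 → fails here (LHS ≠ RHS)

Answer: C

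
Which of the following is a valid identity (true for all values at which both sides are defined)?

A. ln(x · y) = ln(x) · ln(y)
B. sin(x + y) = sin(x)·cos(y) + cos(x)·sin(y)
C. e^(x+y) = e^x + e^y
A: fails at (6, 7) — LHS = ln(42) ≈ 3.738, RHS = ln(6)·ln(7) ≈ 3.487.
B: holds — e.g. at (1, 1), both sides equal sin(2) ≈ 0.9093.
C: fails at (2, 5) — LHS = e^7 ≈ 1097, RHS = e^2 + e^5 ≈ 155.8.

Answer: B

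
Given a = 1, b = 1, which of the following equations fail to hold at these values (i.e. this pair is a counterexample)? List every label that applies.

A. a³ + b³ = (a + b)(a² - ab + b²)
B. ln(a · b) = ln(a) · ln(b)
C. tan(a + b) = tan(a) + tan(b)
C

Evaluating each claim at the given values:
A. LHS = 2, RHS = 2 → holds here (LHS = RHS)
B. LHS = 0, RHS = 0 → holds here (LHS = RHS)
C. LHS = tan(2) ≈ -2.185, RHS = 2·tan(1) ≈ 3.115 → fails here (LHS ≠ RHS)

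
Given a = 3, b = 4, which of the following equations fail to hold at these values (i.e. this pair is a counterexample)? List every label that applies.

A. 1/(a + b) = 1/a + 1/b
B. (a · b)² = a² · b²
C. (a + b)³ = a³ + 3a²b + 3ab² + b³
A

Evaluating each claim at the given values:
A. LHS = 1/7, RHS = 7/12 → fails here (LHS ≠ RHS)
B. LHS = 144, RHS = 144 → holds here (LHS = RHS)
C. LHS = 343, RHS = 343 → holds here (LHS = RHS)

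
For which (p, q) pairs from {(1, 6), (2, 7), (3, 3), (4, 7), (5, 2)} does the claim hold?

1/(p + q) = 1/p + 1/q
None

Testing each pair:
(1, 6): LHS = 1/7, RHS = 7/6 → fails
(2, 7): LHS = 1/9, RHS = 9/14 → fails
(3, 3): LHS = 1/6, RHS = 2/3 → fails
(4, 7): LHS = 1/11, RHS = 11/28 → fails
(5, 2): LHS = 1/7, RHS = 7/10 → fails

No pair satisfies the claim.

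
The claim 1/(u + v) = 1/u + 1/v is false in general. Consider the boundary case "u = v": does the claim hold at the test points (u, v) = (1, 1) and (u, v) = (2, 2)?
At (1, 1): LHS = 1/2 ≠ RHS = 2
At (2, 2): LHS = 1/4 ≠ RHS = 1

Answer: No, fails at both test points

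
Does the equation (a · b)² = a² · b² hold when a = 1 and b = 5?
Substituting a = 1, b = 5:

LHS = (1 · 5)² = 25
RHS = 1² · 5² = 25

LHS = RHS, so the equation holds at this point.

Answer: Holds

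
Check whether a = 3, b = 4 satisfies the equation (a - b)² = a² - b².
Substituting a = 3, b = 4:

LHS = (3 - 4)² = 1
RHS = 3² - 4² = -7

LHS ≠ RHS, so the equation does not hold at this point.

Answer: Fails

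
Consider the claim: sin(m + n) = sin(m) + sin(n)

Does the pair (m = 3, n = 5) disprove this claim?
Yes

Substituting m = 3, n = 5:
LHS = sin(3 + 5) = sin(8) ≈ 0.9894
RHS = sin(3) + sin(5) ≈ -0.8178

Since LHS ≠ RHS, this pair disproves the claim.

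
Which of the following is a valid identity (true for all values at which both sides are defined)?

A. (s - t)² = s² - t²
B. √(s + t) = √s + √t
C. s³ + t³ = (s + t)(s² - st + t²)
A: fails at (0, 1) — LHS = 1, RHS = -1.
B: fails at (4, 5) — LHS = 3, RHS = 2 + √(5) ≈ 4.236.
C: holds — e.g. at (1, 5), both sides equal 126.

Answer: C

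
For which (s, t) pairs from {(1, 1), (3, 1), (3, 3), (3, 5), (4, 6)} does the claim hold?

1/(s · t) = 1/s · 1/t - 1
None

Testing each pair:
(1, 1): LHS = 1, RHS = 0 → fails
(3, 1): LHS = 1/3, RHS = -2/3 → fails
(3, 3): LHS = 1/9, RHS = -8/9 → fails
(3, 5): LHS = 1/15, RHS = -14/15 → fails
(4, 6): LHS = 1/24, RHS = -23/24 → fails

No pair satisfies the claim.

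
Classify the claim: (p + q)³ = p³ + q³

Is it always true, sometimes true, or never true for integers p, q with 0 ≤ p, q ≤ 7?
It holds at (p, q) = (2, 0) (both sides equal 8), but fails at (p, q) = (1, 7) (LHS = 512, RHS = 344).

Answer: Sometimes true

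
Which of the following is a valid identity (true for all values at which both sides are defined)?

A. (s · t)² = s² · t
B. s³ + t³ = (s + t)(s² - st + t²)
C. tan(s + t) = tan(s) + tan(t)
A: fails at (3, 5) — LHS = 225, RHS = 45.
B: holds — e.g. at (1, 1), both sides equal 2.
C: fails at (2, 3) — LHS = tan(5) ≈ -3.381, RHS = tan(2) + tan(3) ≈ -2.328.

Answer: B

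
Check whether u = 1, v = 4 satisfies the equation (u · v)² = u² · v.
Substituting u = 1, v = 4:

LHS = (1 · 4)² = 16
RHS = 1² · 4 = 4

LHS ≠ RHS, so the equation does not hold at this point.

Answer: Fails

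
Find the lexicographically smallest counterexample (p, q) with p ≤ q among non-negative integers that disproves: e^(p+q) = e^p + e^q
Substituting (0, 0) into the claim:
LHS = e^(0+0) = 1
RHS = e^0 + e^0 = 2

Since LHS ≠ RHS, this pair disproves the claim, and no lexicographically smaller pair (p ≤ q, non-negative integers) does.

For instance (5, 5) is also a counterexample (LHS = e^10 ≈ 22026.5, RHS = 2·e^5 ≈ 296.8), but it's lexicographically larger.

Answer: (p, q) = (0, 0)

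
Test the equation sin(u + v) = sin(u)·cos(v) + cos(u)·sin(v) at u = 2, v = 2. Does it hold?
Holds

Substituting u = 2, v = 2:

LHS = sin(2 + 2) = sin(4) ≈ -0.7568
RHS = sin(2)·cos(2) + cos(2)·sin(2) = 2·sin(2)·cos(2) ≈ -0.7568

LHS = RHS, so the equation holds at this point.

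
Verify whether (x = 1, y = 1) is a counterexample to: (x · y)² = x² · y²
Substituting x = 1, y = 1:
LHS = (1 · 1)² = 1
RHS = 1² · 1² = 1

The sides agree, so this pair does not disprove the claim.

Answer: No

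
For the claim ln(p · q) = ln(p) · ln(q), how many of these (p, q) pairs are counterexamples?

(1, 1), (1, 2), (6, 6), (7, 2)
Testing each pair:
(1, 1): LHS = 0, RHS = 0 → satisfies claim
(1, 2): LHS = ln(2) ≈ 0.6931, RHS = 0 → counterexample
(6, 6): LHS = ln(36) ≈ 3.584, RHS = ln(6)² ≈ 3.21 → counterexample
(7, 2): LHS = ln(14) ≈ 2.639, RHS = ln(2)·ln(7) ≈ 1.349 → counterexample

That makes 3 counterexamples.

Answer: 3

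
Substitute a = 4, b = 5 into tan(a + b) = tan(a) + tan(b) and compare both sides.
LHS = tan(4 + 5) = tan(9) ≈ -0.4523
RHS = tan(4) + tan(5) ≈ -2.223

LHS ≠ RHS (they differ by about 1.77), so the equation does not hold here.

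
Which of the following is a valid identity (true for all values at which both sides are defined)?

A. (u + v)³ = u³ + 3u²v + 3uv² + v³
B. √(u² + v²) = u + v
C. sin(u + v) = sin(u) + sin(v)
A

A: holds — e.g. at (3, 4), both sides equal 343.
B: fails at (4, 5) — LHS = √(41) ≈ 6.403, RHS = 9.
C: fails at (4, 4) — LHS = sin(8) ≈ 0.9894, RHS = 2·sin(4) ≈ -1.514.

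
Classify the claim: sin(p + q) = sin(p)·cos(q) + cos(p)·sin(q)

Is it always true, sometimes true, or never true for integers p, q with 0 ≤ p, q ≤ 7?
The identity holds for every pair in the range. For instance at (p, q) = (2, 1): both sides equal sin(3) ≈ 0.1411.

Answer: Always true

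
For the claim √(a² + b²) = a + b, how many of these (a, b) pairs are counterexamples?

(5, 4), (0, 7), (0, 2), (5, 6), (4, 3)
3

Testing each pair:
(5, 4): LHS = √(41) ≈ 6.403, RHS = 9 → counterexample
(0, 7): LHS = 7, RHS = 7 → satisfies claim
(0, 2): LHS = 2, RHS = 2 → satisfies claim
(5, 6): LHS = √(61) ≈ 7.81, RHS = 11 → counterexample
(4, 3): LHS = 5, RHS = 7 → counterexample

That makes 3 counterexamples.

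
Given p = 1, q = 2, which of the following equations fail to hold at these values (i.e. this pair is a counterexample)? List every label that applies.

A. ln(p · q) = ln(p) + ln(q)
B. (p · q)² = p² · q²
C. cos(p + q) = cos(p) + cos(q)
Evaluating each claim at the given values:
A. LHS = ln(2) ≈ 0.6931, RHS = ln(2) ≈ 0.6931 → holds here (LHS = RHS)
B. LHS = 4, RHS = 4 → holds here (LHS = RHS)
C. LHS = cos(3) ≈ -0.99, RHS = cos(2) + cos(1) ≈ 0.1242 → fails here (LHS ≠ RHS)

Answer: C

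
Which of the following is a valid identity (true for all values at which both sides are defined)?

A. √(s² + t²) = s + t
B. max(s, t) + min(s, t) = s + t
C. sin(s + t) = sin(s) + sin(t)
A: fails at (5, 5) — LHS = 5·√(2) ≈ 7.071, RHS = 10.
B: holds — e.g. at (1, 2), both sides equal 3.
C: fails at (6, 7) — LHS = sin(13) ≈ 0.4202, RHS = sin(6) + sin(7) ≈ 0.3776.

Answer: B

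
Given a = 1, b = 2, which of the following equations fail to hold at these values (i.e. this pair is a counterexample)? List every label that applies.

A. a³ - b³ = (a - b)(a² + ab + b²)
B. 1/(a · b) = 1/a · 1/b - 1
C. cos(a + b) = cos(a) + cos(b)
Evaluating each claim at the given values:
A. LHS = -7, RHS = -7 → holds here (LHS = RHS)
B. LHS = 1/2, RHS = -1/2 → fails here (LHS ≠ RHS)
C. LHS = cos(3) ≈ -0.99, RHS = cos(2) + cos(1) ≈ 0.1242 → fails here (LHS ≠ RHS)

Answer: B, C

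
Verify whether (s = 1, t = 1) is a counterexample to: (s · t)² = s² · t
No

Substituting s = 1, t = 1:
LHS = (1 · 1)² = 1
RHS = 1² · 1 = 1

The sides agree, so this pair does not disprove the claim.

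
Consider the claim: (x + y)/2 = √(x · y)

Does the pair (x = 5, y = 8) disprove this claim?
Yes

Substituting x = 5, y = 8:
LHS = (5 + 8)/2 = 13/2
RHS = √(5 · 8) = 2·√(10) ≈ 6.325

Since LHS ≠ RHS, this pair disproves the claim.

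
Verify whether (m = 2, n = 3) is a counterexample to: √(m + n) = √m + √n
Substituting m = 2, n = 3:
LHS = √(2 + 3) = √(5) ≈ 2.236
RHS = √2 + √3 = √(2) + √(3) ≈ 3.146

Since LHS ≠ RHS, this pair disproves the claim.

Answer: Yes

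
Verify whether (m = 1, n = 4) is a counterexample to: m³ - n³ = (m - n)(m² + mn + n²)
Substituting m = 1, n = 4:
LHS = 1³ - 4³ = -63
RHS = (1 - 4)(1² + 1·4 + 4²) = -63

The sides agree, so this pair does not disprove the claim.

Answer: No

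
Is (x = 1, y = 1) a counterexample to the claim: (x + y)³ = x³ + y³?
Yes

Substituting x = 1, y = 1:
LHS = (1 + 1)³ = 8
RHS = 1³ + 1³ = 2

Since LHS ≠ RHS, this pair disproves the claim.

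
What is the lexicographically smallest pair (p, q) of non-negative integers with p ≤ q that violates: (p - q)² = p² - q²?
At (0, 0): both sides equal 0, so it holds there.

Substituting (0, 1) into the claim:
LHS = (0 - 1)² = 1
RHS = 0² - 1² = -1

Since LHS ≠ RHS, this pair disproves the claim, and no lexicographically smaller pair (p ≤ q, non-negative integers) does.

For instance (2, 3) is also a counterexample (LHS = 1, RHS = -5), but it's lexicographically larger.

Answer: (p, q) = (0, 1)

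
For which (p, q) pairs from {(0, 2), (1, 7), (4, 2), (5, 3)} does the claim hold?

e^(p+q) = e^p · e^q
Testing each pair:
(0, 2): LHS = e^2 ≈ 7.389, RHS = e^2 ≈ 7.389 → holds
(1, 7): LHS = e^8 ≈ 2981, RHS = e^8 ≈ 2981 → holds
(4, 2): LHS = e^6 ≈ 403.4, RHS = e^6 ≈ 403.4 → holds
(5, 3): LHS = e^8 ≈ 2981, RHS = e^8 ≈ 2981 → holds

Every pair satisfies the claim.

Answer: All pairs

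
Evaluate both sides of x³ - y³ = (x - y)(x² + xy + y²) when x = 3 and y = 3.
LHS = 3³ - 3³ = 0
RHS = (3 - 3)(3² + 3·3 + 3²) = 0

LHS = RHS: the two sides agree.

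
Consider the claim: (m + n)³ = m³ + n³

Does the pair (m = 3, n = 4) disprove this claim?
Yes

Substituting m = 3, n = 4:
LHS = (3 + 4)³ = 343
RHS = 3³ + 4³ = 91

Since LHS ≠ RHS, this pair disproves the claim.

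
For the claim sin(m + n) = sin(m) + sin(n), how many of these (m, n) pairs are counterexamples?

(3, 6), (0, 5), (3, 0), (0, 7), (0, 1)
1

Testing each pair:
(3, 6): LHS = sin(9) ≈ 0.4121, RHS = sin(6) + sin(3) ≈ -0.1383 → counterexample
(0, 5): LHS = sin(5) ≈ -0.9589, RHS = sin(5) ≈ -0.9589 → satisfies claim
(3, 0): LHS = sin(3) ≈ 0.1411, RHS = sin(3) ≈ 0.1411 → satisfies claim
(0, 7): LHS = sin(7) ≈ 0.657, RHS = sin(7) ≈ 0.657 → satisfies claim
(0, 1): LHS = sin(1) ≈ 0.8415, RHS = sin(1) ≈ 0.8415 → satisfies claim

That makes 1 counterexample.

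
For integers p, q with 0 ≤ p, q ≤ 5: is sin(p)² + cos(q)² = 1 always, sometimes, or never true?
Sometimes true

It holds at (p, q) = (3, 3) (both sides equal 1), but fails at (p, q) = (4, 5) (LHS = cos(5)² + sin(4)² ≈ 0.6532, RHS = 1).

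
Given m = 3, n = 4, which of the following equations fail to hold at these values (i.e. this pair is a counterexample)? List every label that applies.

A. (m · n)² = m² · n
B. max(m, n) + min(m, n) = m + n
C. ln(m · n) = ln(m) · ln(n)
A, C

Evaluating each claim at the given values:
A. LHS = 144, RHS = 36 → fails here (LHS ≠ RHS)
B. LHS = 7, RHS = 7 → holds here (LHS = RHS)
C. LHS = ln(12) ≈ 2.485, RHS = ln(3)·ln(4) ≈ 1.523 → fails here (LHS ≠ RHS)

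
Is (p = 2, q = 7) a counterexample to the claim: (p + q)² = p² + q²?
Yes

Substituting p = 2, q = 7:
LHS = (2 + 7)² = 81
RHS = 2² + 7² = 53

Since LHS ≠ RHS, this pair disproves the claim.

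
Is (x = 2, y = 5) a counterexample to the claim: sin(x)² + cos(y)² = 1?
Substituting x = 2, y = 5:
LHS = sin(2)² + cos(5)² ≈ 0.9073
RHS = 1

Since LHS ≠ RHS, this pair disproves the claim.

Answer: Yes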